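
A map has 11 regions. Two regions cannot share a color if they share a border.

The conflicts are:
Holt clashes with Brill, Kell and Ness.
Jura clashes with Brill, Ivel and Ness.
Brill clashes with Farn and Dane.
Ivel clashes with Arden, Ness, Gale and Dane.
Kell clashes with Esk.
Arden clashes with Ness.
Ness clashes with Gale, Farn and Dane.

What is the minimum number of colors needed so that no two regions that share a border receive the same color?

3

Ivel, Ness, Gale all conflict with each other, so at least 3 colors are needed.
3 colors suffice: color 1 → {Brill, Kell, Ness}; color 2 → {Holt, Ivel, Farn, Esk}; color 3 → {Jura, Arden, Gale, Dane}. Each listed conflict is separated.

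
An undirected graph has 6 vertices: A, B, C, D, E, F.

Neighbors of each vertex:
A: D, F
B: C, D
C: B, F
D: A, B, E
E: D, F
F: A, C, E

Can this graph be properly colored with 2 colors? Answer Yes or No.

No

The cycle C-B-D-E-F-C has odd length 5, so it cannot be 2-colored; at least 3 colors are needed.
So 2 colors are not enough.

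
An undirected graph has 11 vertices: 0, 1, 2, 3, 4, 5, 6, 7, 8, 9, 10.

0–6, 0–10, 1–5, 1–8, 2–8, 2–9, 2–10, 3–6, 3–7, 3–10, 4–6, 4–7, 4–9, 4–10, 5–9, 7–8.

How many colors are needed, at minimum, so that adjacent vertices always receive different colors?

The cycle 2-9-5-1-8-2 has odd length 5, so it cannot be 2-colored; at least 3 colors are needed.
A valid assignment using 3 colors: 0=b, 1=a, 2=b, 3=b, 4=b, 5=b, 6=a, 7=a, 8=c, 9=a, 10=a. Each edge has distinct colors on its endpoints.

3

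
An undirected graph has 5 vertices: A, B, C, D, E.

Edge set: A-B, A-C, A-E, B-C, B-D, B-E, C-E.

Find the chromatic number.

4

A, B, C, E form a clique, so at least 4 colors are needed.
4 colors suffice: color 1 → {B}; color 2 → {C, D}; color 3 → {E}; color 4 → {A}. No two adjacent vertices share a color.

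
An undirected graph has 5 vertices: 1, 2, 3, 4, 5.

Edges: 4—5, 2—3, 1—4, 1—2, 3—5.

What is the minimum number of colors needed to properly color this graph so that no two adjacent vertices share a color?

The cycle 3-2-1-4-5-3 has odd length 5, so it cannot be 2-colored; at least 3 colors are needed.
One proper 3-coloring: 1=red, 2=blue, 3=green, 4=blue, 5=red. Every edge joins two different colors.

3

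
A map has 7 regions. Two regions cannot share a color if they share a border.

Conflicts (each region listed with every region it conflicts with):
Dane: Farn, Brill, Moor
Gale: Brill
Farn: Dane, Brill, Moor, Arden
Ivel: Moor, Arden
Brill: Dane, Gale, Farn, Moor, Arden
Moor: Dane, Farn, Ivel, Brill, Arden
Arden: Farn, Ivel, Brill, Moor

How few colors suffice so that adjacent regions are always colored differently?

4

Dane, Farn, Brill, Moor are mutually in conflict, so at least 4 colors are needed.
4 colors suffice: color 1 → {Gale, Moor}; color 2 → {Ivel, Brill}; color 3 → {Farn}; color 4 → {Dane, Arden}. Each listed conflict is separated.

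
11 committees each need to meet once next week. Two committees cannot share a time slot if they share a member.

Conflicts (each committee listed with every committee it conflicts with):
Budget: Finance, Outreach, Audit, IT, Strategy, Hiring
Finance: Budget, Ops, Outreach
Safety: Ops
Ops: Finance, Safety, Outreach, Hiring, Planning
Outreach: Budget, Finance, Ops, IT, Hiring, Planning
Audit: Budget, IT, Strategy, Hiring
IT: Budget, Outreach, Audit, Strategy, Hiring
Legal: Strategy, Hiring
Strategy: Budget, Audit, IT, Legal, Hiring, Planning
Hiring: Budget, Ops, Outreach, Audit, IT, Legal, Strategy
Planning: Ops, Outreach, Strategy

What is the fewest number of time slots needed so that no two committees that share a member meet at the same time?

5

Budget, Audit, IT, Strategy, Hiring pairwise conflict, so at least 5 time slots are needed.
A valid assignment using 5 time slots: Budget=2, Finance=1, Safety=1, Ops=2, Outreach=3, Audit=5, IT=4, Legal=2, Strategy=3, Hiring=1, Planning=1. Every pair that conflicts lands in different time slots.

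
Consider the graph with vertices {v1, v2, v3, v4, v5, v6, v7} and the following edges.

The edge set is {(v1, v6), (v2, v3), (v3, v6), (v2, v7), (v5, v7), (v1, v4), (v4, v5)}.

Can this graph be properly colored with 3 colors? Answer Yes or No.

The chromatic number is 3. The cycle v1-v4-v5-v7-v2-v3-v6-v1 has odd length 7, so it cannot be 2-colored; at least 3 colors are needed.
3 colors suffice: v1=blue, v2=green, v3=blue, v4=red, v5=blue, v6=red, v7=red.
That is already a proper 3-coloring.

Yes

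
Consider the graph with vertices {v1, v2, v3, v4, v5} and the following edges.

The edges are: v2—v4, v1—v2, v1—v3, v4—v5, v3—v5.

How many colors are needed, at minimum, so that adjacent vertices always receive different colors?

3

The cycle v3-v1-v2-v4-v5-v3 has odd length 5, so it cannot be 2-colored; at least 3 colors are needed.
A valid assignment using 3 colors: v1=G, v2=R, v3=B, v4=B, v5=R. No two adjacent vertices share a color.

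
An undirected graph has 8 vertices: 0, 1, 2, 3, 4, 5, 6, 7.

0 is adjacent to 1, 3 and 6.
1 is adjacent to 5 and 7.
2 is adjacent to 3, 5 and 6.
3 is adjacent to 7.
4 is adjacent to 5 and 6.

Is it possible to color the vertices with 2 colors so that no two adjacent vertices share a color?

The cycle 5-2-3-0-1-5 has odd length 5, so it cannot be 2-colored; at least 3 colors are needed.
So 2 colors are not enough.

No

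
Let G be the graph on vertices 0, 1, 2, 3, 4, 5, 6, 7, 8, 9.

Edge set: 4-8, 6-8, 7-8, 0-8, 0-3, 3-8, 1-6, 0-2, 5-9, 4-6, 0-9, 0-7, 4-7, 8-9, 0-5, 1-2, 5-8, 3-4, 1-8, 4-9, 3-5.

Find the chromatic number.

4

0, 5, 8, 9 form a clique, so at least 4 colors are needed.
4 colors suffice: color a → {2, 8}; color b → {0, 1, 4}; color c → {3, 6, 7, 9}; color d → {5}. Every edge joins two different colors.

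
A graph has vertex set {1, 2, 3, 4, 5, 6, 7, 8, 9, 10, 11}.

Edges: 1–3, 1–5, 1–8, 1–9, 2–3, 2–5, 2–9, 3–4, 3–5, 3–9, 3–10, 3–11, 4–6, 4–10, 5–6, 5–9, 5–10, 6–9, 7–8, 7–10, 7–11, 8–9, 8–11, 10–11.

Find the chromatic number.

4

2, 3, 5, 9 are pairwise adjacent (a clique of size 4), so at least 4 colors are needed.
4 colors suffice: color a → {3, 6, 8}; color b → {9, 10}; color c → {4, 5, 11}; color d → {1, 2, 7}. No two adjacent vertices share a color.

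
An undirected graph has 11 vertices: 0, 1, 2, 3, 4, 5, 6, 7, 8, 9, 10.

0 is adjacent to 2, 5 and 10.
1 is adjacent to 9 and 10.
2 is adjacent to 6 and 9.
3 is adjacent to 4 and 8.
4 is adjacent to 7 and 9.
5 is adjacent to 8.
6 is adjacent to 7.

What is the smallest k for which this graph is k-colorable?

3

The cycle 0-2-9-1-10-0 has odd length 5, so it cannot be 2-colored; at least 3 colors are needed.
3 colors suffice: 0=a, 1=c, 2=b, 3=c, 4=b, 5=b, 6=a, 7=c, 8=a, 9=a, 10=b. Every edge joins two different colors.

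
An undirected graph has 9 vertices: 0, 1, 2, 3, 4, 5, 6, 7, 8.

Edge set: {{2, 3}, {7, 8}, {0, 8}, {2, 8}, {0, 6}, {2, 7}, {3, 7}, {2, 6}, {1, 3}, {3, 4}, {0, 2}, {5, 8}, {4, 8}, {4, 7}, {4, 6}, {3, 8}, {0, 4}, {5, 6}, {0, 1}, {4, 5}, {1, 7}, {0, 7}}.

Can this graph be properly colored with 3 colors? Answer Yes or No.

No

0, 2, 7, 8 are mutually adjacent (a clique of size 4), so at least 4 colors are needed.
So 3 colors are not enough.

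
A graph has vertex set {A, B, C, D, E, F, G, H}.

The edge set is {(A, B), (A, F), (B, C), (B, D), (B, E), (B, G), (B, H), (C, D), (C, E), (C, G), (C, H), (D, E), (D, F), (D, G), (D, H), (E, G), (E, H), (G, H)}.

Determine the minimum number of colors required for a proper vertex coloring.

B, C, D, E, G, H are mutually adjacent (a clique of size 6), so at least 6 colors are needed.
A valid assignment using 6 colors: A=2, B=1, C=4, D=2, E=3, F=1, G=5, H=6. Every edge joins two different colors.

6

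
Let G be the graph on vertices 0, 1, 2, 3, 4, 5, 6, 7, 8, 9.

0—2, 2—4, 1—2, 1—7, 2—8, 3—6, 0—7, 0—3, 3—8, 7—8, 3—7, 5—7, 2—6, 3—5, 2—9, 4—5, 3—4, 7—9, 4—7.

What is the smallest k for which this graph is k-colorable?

4

3, 4, 5, 7 are pairwise adjacent (a clique of size 4), so at least 4 colors are needed.
4 colors suffice: 0=green, 1=blue, 2=red, 3=blue, 4=green, 5=yellow, 6=green, 7=red, 8=green, 9=blue. Each edge has distinct colors on its endpoints.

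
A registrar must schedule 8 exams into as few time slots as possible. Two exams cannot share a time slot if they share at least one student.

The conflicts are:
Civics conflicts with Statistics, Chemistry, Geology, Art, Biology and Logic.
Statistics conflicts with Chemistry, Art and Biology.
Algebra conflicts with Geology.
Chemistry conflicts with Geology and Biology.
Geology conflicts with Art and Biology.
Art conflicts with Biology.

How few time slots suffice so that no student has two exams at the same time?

4

Civics, Chemistry, Geology, Biology all conflict with each other, so at least 4 time slots are needed.
A valid assignment using 4 time slots: Civics=1, Statistics=3, Algebra=1, Chemistry=4, Geology=3, Art=4, Biology=2, Logic=2. No two conflicting exams share a time slot.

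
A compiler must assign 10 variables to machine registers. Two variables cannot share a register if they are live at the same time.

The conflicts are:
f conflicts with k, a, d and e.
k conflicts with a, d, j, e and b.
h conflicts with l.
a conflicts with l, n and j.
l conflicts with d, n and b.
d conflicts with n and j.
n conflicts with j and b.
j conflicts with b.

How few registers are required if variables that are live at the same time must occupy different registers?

3

f, k, e pairwise conflict, so at least 3 registers are needed.
3 registers suffice: register 1 → {k, h, n}; register 2 → {f, l, j}; register 3 → {a, d, e, b}. Each listed conflict is separated.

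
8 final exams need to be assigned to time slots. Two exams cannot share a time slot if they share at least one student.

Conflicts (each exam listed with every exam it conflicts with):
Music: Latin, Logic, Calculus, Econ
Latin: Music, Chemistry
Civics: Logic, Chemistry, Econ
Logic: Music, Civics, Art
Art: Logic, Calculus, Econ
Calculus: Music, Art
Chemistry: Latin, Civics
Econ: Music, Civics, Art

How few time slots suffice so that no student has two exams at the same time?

The cycle Chemistry-Civics-Logic-Music-Latin-Chemistry has odd length 5, so it cannot be 2-colored; at least 3 time slots are needed.
A valid assignment using 3 time slots: Music=1, Latin=3, Civics=1, Logic=2, Art=1, Calculus=2, Chemistry=2, Econ=2. Every pair that conflicts lands in different time slots.

3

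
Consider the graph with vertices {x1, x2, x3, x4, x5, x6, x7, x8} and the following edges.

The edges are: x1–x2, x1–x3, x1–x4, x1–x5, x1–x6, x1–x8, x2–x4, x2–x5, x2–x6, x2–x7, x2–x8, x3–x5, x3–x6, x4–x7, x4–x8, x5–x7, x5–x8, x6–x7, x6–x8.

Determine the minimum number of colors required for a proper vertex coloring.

x1, x2, x4, x8 are pairwise adjacent (a clique of size 4), so at least 4 colors are needed.
4 colors suffice: color 1 → {x2, x3}; color 2 → {x1, x7}; color 3 → {x4, x5, x6}; color 4 → {x8}. No two adjacent vertices share a color.

4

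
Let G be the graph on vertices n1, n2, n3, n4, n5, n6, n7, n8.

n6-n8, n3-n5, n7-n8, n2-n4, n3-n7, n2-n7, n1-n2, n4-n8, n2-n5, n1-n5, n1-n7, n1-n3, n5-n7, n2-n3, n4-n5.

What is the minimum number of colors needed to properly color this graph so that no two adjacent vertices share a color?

5

n1, n2, n3, n5, n7 are pairwise adjacent (a clique of size 5), so at least 5 colors are needed.
5 colors suffice: color 1 → {n5, n8}; color 2 → {n4, n6, n7}; color 3 → {n2}; color 4 → {n3}; color 5 → {n1}. No two adjacent vertices share a color.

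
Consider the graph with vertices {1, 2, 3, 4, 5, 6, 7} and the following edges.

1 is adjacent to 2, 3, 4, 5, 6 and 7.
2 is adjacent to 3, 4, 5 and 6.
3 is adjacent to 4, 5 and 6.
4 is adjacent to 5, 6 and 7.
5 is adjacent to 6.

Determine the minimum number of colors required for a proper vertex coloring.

6

1, 2, 3, 4, 5, 6 are pairwise adjacent (a clique of size 6), so at least 6 colors are needed.
One proper 6-coloring: 1=red, 2=purple, 3=orange, 4=blue, 5=yellow, 6=green, 7=green. Each edge has distinct colors on its endpoints.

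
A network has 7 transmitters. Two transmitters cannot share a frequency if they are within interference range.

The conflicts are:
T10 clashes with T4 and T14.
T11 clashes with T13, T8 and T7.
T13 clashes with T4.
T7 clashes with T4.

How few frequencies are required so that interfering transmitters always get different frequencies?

2

T11 and T7 conflict, so at least 2 frequencies are needed.
Using 2 frequencies: T10=2, T11=1, T13=2, T8=2, T7=2, T4=1, T14=1. Every pair that conflicts lands in different frequencies.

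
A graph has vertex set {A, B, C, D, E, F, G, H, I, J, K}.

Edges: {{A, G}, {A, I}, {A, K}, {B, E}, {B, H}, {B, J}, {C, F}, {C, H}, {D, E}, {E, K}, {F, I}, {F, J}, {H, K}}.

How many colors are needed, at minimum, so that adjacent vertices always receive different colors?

3

The cycle C-H-B-J-F-C has odd length 5, so it cannot be 2-colored; at least 3 colors are needed.
3 colors suffice: color 1 → {B, D, F, G, K}; color 2 → {A, E, H, J}; color 3 → {C, I}. Every edge joins two different colors.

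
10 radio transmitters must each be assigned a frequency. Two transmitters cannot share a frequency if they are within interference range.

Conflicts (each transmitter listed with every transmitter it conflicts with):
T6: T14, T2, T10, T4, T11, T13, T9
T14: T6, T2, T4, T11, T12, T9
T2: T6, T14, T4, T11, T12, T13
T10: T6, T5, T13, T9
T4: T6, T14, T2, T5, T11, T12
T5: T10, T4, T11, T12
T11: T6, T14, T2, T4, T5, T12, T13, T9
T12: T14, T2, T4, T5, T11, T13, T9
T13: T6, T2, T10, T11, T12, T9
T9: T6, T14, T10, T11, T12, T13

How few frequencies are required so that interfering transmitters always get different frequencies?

5

T6, T14, T2, T4, T11 are mutually in conflict, so at least 5 frequencies are needed.
Using 5 frequencies: T6=2, T14=4, T2=5, T10=1, T4=3, T5=4, T11=1, T12=2, T13=3, T9=5. Every pair that conflicts lands in different frequencies.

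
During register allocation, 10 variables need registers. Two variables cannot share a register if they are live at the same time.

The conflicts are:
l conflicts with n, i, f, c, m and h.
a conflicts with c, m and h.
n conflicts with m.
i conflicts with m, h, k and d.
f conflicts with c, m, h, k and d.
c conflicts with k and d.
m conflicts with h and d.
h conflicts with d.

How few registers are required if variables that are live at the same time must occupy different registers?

4

l, f, m, h are mutually in conflict, so at least 4 registers are needed.
4 registers suffice: register 1 → {c, m}; register 2 → {n, h, k}; register 3 → {a, i, f}; register 4 → {l, d}. Each listed conflict is separated.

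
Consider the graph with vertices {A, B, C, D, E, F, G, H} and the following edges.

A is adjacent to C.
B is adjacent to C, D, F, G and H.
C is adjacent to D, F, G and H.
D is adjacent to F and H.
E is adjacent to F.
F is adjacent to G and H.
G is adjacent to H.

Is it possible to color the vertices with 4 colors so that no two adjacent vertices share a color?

No

B, C, D, F, H are pairwise adjacent (a clique of size 5), so at least 5 colors are needed.
So 4 colors are not enough.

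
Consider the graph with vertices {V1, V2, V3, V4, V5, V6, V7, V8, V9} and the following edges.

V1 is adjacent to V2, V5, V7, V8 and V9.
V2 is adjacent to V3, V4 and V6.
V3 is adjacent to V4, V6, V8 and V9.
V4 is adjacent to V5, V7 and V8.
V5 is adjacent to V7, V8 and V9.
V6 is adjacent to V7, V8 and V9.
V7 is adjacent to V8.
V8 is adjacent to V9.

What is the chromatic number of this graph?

4

V4, V5, V7, V8 are pairwise adjacent (a clique of size 4), so at least 4 colors are needed.
4 colors suffice: V1=2, V2=1, V3=3, V4=2, V5=3, V6=2, V7=4, V8=1, V9=4. No two adjacent vertices share a color.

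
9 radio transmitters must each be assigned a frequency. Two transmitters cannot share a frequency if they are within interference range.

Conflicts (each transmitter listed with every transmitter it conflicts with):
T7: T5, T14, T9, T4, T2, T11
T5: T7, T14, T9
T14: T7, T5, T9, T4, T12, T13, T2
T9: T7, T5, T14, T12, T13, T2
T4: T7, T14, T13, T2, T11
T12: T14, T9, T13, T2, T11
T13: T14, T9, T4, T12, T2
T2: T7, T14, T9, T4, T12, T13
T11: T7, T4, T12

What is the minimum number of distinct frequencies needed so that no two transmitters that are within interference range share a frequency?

T14, T9, T12, T13, T2 pairwise conflict, so at least 5 frequencies are needed.
5 frequencies suffice: frequency 1 → {T14, T11}; frequency 2 → {T7, T12}; frequency 3 → {T5, T2}; frequency 4 → {T9, T4}; frequency 5 → {T13}. No two conflicting transmitters share a frequency.

5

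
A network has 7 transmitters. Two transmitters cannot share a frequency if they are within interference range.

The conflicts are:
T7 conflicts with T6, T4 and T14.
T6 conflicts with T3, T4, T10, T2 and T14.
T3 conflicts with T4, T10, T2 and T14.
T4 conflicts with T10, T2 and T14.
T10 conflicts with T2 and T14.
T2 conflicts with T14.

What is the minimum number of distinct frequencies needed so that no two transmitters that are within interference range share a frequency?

6

T6, T3, T4, T10, T2, T14 are mutually in conflict, so at least 6 frequencies are needed.
A valid assignment using 6 frequencies: T7=4, T6=1, T3=5, T4=2, T10=4, T2=6, T14=3. Each listed conflict is separated.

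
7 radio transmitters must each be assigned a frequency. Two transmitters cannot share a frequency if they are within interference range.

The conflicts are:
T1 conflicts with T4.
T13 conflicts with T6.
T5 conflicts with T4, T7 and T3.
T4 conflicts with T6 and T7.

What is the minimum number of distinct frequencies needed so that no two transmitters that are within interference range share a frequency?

3

T5, T4, T7 are mutually in conflict, so at least 3 frequencies are needed.
A valid assignment using 3 frequencies: T1=2, T13=1, T5=2, T4=1, T6=2, T7=3, T3=1. Each listed conflict is separated.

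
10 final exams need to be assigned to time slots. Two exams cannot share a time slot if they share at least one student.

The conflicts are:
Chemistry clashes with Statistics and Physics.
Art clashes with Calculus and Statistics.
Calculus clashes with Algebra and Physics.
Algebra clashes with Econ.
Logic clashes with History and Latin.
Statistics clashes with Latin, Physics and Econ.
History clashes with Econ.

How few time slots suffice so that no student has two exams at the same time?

3

Chemistry, Statistics, Physics are mutually in conflict, so at least 3 time slots are needed.
3 time slots suffice: time slot 1 → {Calculus, Statistics, History}; time slot 2 → {Art, Latin, Physics, Econ}; time slot 3 → {Chemistry, Algebra, Logic}. Every pair that conflicts lands in different time slots.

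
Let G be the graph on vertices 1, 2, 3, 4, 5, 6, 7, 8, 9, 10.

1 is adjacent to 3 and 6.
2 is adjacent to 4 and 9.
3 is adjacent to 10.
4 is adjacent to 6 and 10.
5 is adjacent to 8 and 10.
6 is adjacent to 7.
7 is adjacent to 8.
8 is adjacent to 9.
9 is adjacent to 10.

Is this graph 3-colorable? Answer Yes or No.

The chromatic number is 3. The cycle 3-1-6-4-10-3 has odd length 5, so it cannot be 2-colored; at least 3 colors are needed.
One proper 3-coloring: 1=b, 2=a, 3=c, 4=b, 5=b, 6=a, 7=b, 8=a, 9=b, 10=a.
That is already a proper 3-coloring.

Yes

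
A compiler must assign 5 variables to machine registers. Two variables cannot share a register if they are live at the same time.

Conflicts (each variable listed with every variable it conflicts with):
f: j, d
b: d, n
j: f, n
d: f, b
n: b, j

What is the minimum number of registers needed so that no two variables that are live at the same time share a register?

3

The cycle f-j-n-b-d-f has odd length 5, so it cannot be 2-colored; at least 3 registers are needed.
3 registers suffice: register 1 → {d, n}; register 2 → {b, j}; register 3 → {f}. Every pair that conflicts lands in different registers.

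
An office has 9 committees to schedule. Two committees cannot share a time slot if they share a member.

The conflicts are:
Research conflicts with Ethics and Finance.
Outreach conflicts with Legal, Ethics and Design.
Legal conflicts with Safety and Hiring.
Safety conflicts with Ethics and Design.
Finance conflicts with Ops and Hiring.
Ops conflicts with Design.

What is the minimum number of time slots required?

Ops and Design conflict, so at least 2 time slots are needed.
2 time slots suffice: time slot 1 → {Legal, Ethics, Finance, Design}; time slot 2 → {Research, Outreach, Safety, Ops, Hiring}. No two conflicting committees share a time slot.

2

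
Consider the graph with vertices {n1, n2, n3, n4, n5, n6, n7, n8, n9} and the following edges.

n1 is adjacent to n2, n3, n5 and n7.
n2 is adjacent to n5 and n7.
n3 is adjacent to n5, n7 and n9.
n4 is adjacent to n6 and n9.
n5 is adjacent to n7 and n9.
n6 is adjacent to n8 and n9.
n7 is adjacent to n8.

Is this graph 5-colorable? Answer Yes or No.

Yes

The chromatic number is 4. n1, n3, n5, n7 are pairwise adjacent (a clique of size 4), so at least 4 colors are needed.
A valid assignment using 4 colors: n1=4, n2=3, n3=3, n4=3, n5=2, n6=2, n7=1, n8=3, n9=1.
Since 5 ≥ 4, a proper 5-coloring certainly exists.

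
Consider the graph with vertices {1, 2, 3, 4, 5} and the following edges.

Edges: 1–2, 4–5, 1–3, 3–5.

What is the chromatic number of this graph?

2

4 and 5 are adjacent, so at least 2 colors are needed.
2 colors suffice: color a → {1, 5}; color b → {2, 3, 4}. Every edge joins two different colors.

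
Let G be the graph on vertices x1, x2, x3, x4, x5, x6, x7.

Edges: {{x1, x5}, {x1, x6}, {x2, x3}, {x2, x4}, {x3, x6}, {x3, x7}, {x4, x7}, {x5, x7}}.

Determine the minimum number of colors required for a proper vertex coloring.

3

The cycle x5-x7-x3-x6-x1-x5 has odd length 5, so it cannot be 2-colored; at least 3 colors are needed.
3 colors suffice: color red → {x3, x4, x5}; color blue → {x2, x6, x7}; color green → {x1}. Every edge joins two different colors.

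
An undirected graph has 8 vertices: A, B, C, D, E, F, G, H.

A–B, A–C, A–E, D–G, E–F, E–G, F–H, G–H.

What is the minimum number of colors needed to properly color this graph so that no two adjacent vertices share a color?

2

F and H are adjacent, so at least 2 colors are needed.
2 colors suffice: color 1 → {B, C, D, E, H}; color 2 → {A, F, G}. Each edge has distinct colors on its endpoints.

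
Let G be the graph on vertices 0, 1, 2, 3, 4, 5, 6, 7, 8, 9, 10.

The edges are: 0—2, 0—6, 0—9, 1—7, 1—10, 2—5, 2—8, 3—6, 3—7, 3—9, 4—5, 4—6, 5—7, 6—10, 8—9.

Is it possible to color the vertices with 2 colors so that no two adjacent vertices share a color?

The cycle 0-2-5-4-6-0 has odd length 5, so it cannot be 2-colored; at least 3 colors are needed.
So 2 colors are not enough.

No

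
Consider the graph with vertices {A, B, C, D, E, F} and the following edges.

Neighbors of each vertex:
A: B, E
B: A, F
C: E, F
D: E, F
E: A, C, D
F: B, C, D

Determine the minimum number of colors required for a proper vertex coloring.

The cycle A-B-F-C-E-A has odd length 5, so it cannot be 2-colored; at least 3 colors are needed.
One proper 3-coloring: A=blue, B=green, C=blue, D=blue, E=red, F=red. No two adjacent vertices share a color.

3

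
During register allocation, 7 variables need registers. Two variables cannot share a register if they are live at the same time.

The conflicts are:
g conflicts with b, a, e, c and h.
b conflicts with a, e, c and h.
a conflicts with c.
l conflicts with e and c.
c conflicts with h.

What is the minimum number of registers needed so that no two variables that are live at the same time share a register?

g, b, c, h all conflict with each other, so at least 4 registers are needed.
4 registers suffice: register 1 → {g, l}; register 2 → {e, c}; register 3 → {b}; register 4 → {a, h}. Each listed conflict is separated.

4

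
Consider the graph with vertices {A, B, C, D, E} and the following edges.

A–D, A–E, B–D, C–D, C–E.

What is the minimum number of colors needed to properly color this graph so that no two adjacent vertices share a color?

C and D are adjacent, so at least 2 colors are needed.
2 colors suffice: color 1 → {D, E}; color 2 → {A, B, C}. No two adjacent vertices share a color.

2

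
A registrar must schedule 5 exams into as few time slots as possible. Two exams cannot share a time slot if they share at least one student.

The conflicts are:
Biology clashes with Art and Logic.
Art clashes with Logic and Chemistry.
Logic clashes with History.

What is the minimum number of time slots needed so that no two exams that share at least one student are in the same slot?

Biology, Art, Logic all conflict with each other, so at least 3 time slots are needed.
A valid assignment using 3 time slots: Biology=3, Art=2, Logic=1, Chemistry=1, History=2. Every pair that conflicts lands in different time slots.

3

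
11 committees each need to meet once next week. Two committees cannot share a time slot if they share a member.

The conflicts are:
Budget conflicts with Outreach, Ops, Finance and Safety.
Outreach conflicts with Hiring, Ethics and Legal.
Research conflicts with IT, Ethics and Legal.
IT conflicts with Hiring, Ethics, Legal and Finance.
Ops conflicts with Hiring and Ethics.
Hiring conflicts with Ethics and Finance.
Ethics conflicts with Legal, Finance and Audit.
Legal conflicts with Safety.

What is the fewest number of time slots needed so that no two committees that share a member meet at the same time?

4

Research, IT, Ethics, Legal are mutually in conflict, so at least 4 time slots are needed.
A valid assignment using 4 time slots: Budget=1, Outreach=2, Research=4, IT=2, Ops=2, Hiring=3, Ethics=1, Legal=3, Finance=4, Safety=2, Audit=2. Each listed conflict is separated.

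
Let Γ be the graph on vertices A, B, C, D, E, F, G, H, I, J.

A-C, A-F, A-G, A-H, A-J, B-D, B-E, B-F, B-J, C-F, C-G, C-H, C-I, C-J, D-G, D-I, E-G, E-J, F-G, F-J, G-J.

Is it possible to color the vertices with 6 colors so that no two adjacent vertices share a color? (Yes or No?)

The chromatic number is 5. A, C, F, G, J form a clique, so at least 5 colors are needed.
A valid assignment using 5 colors: A=4, B=1, C=1, D=3, E=4, F=5, G=2, H=2, I=2, J=3.
Since 6 ≥ 5, a proper 6-coloring certainly exists.

Yes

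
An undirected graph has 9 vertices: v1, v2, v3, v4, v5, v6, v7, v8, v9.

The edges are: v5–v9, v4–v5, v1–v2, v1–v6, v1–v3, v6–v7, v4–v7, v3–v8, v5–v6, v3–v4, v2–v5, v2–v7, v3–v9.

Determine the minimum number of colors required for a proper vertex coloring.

3

The cycle v1-v6-v7-v4-v3-v1 has odd length 5, so it cannot be 2-colored; at least 3 colors are needed.
3 colors suffice: v1=3, v2=2, v3=1, v4=2, v5=1, v6=2, v7=1, v8=2, v9=2. No two adjacent vertices share a color.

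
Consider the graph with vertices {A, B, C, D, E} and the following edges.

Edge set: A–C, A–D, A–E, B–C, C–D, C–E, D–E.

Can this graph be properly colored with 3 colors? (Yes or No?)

A, C, D, E are mutually adjacent (a clique of size 4), so at least 4 colors are needed.
So 3 colors are not enough.

No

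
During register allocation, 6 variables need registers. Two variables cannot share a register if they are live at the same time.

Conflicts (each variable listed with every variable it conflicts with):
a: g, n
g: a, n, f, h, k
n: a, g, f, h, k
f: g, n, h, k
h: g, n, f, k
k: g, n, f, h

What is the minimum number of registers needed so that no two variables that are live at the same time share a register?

5

g, n, f, h, k are mutually in conflict, so at least 5 registers are needed.
5 registers suffice: register 1 → {n}; register 2 → {g}; register 3 → {a, f}; register 4 → {k}; register 5 → {h}. Every pair that conflicts lands in different registers.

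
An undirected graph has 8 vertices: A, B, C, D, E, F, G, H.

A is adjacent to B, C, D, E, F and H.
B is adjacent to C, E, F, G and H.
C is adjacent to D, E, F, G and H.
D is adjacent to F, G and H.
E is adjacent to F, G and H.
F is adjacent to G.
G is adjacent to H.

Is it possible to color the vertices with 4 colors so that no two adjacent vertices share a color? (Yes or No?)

A, B, C, E, H are mutually adjacent (a clique of size 5), so at least 5 colors are needed.
So 4 colors are not enough.

No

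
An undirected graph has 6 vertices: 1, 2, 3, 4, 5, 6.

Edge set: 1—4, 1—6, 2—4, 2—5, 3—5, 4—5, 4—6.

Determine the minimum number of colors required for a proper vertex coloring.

2, 4, 5 are pairwise adjacent, so at least 3 colors are needed.
3 colors suffice: color a → {3, 4}; color b → {5, 6}; color c → {1, 2}. Every edge joins two different colors.

3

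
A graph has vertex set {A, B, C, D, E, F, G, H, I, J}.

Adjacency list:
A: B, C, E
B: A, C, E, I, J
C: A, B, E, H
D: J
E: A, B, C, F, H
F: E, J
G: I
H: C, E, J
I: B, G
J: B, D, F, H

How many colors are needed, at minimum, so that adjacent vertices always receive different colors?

4

A, B, C, E are pairwise adjacent (a clique of size 4), so at least 4 colors are needed.
4 colors suffice: color 1 → {E, I, J}; color 2 → {B, D, F, G, H}; color 3 → {C}; color 4 → {A}. No two adjacent vertices share a color.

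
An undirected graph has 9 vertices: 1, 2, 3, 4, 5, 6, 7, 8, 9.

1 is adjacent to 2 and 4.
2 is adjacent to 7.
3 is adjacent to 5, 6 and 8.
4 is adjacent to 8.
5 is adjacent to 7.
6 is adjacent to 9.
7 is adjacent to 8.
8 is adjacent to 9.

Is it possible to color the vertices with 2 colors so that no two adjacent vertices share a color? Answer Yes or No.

The cycle 2-7-8-4-1-2 has odd length 5, so it cannot be 2-colored; at least 3 colors are needed.
So 2 colors are not enough.

No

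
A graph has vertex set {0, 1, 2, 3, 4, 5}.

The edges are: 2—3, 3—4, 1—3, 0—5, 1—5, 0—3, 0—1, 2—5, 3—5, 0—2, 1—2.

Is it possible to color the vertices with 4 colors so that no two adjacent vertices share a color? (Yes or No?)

No

0, 1, 2, 3, 5 are mutually adjacent (a clique of size 5), so at least 5 colors are needed.
So 4 colors are not enough.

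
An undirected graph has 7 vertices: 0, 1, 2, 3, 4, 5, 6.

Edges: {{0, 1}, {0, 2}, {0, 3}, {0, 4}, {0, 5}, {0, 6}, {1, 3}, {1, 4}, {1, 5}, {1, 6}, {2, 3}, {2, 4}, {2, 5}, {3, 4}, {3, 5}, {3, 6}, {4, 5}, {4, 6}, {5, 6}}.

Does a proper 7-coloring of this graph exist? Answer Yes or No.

Yes

The chromatic number is 6. 0, 1, 3, 4, 5, 6 form a clique, so at least 6 colors are needed.
6 colors suffice: color red → {5}; color blue → {0}; color green → {3}; color yellow → {4}; color purple → {1, 2}; color orange → {6}.
Since 7 ≥ 6, a proper 7-coloring certainly exists.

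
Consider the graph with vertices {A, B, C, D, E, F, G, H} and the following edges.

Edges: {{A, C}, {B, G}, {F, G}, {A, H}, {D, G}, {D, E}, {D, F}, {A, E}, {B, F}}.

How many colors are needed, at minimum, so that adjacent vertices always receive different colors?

3

D, F, G are mutually adjacent, so at least 3 colors are needed.
3 colors suffice: color 1 → {A, G}; color 2 → {B, C, D, H}; color 3 → {E, F}. No two adjacent vertices share a color.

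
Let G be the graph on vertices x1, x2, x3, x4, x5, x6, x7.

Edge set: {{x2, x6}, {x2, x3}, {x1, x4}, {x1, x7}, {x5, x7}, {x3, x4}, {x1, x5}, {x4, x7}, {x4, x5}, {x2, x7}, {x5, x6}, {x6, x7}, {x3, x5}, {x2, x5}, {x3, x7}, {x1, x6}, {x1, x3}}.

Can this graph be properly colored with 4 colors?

No

x1, x3, x4, x5, x7 are mutually adjacent (a clique of size 5), so at least 5 colors are needed.
So 4 colors are not enough.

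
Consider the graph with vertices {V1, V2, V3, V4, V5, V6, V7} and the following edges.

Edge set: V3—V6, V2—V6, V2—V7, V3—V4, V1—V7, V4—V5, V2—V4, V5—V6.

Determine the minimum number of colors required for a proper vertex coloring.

V2 and V7 are adjacent, so at least 2 colors are needed.
A valid assignment using 2 colors: V1=1, V2=1, V3=1, V4=2, V5=1, V6=2, V7=2. Each edge has distinct colors on its endpoints.

2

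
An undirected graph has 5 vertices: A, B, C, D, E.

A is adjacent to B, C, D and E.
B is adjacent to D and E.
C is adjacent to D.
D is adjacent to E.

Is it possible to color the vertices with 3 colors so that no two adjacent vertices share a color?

A, B, D, E are mutually adjacent (a clique of size 4), so at least 4 colors are needed.
So 3 colors are not enough.

No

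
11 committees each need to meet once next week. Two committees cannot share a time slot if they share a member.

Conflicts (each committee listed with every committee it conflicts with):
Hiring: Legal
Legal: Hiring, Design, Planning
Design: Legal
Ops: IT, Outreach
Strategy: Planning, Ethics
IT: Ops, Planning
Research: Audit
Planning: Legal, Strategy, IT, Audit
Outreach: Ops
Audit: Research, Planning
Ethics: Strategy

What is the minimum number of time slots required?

2

Legal and Planning conflict, so at least 2 time slots are needed.
2 time slots suffice: Hiring=1, Legal=2, Design=1, Ops=1, Strategy=2, IT=2, Research=1, Planning=1, Outreach=2, Audit=2, Ethics=1. Each listed conflict is separated.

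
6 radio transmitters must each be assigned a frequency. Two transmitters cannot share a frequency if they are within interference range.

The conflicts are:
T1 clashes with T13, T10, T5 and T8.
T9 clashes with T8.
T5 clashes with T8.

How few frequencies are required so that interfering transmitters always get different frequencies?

T1, T5, T8 all conflict with each other, so at least 3 frequencies are needed.
3 frequencies suffice: frequency 1 → {T1, T9}; frequency 2 → {T13, T10, T8}; frequency 3 → {T5}. No two conflicting transmitters share a frequency.

3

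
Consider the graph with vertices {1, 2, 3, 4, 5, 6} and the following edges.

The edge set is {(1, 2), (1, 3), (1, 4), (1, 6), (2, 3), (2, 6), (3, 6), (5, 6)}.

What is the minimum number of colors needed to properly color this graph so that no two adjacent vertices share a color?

1, 2, 3, 6 are pairwise adjacent (a clique of size 4), so at least 4 colors are needed.
4 colors suffice: color a → {4, 6}; color b → {1, 5}; color c → {3}; color d → {2}. Every edge joins two different colors.

4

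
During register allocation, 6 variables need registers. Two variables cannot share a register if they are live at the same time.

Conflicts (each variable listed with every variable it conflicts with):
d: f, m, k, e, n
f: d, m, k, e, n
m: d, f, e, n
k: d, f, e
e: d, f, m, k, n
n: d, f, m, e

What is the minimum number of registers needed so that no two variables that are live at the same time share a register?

5

d, f, m, e, n are mutually in conflict, so at least 5 registers are needed.
A valid assignment using 5 registers: d=1, f=2, m=4, k=4, e=3, n=5. Each listed conflict is separated.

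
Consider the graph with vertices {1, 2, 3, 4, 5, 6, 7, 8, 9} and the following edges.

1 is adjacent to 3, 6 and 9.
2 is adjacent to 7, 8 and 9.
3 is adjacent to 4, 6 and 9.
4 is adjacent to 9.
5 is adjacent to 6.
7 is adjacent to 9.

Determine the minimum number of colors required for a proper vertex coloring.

3, 4, 9 are pairwise adjacent, so at least 3 colors are needed.
3 colors suffice: color red → {6, 8, 9}; color blue → {2, 3, 5}; color green → {1, 4, 7}. Every edge joins two different colors.

3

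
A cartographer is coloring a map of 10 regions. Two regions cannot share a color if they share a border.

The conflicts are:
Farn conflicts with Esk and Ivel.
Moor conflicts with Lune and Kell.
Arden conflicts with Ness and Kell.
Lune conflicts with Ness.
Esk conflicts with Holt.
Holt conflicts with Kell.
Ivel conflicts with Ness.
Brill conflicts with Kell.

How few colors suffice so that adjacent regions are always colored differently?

3

The cycle Ness-Arden-Kell-Moor-Lune-Ness has odd length 5, so it cannot be 2-colored; at least 3 colors are needed.
A valid assignment using 3 colors: Farn=3, Moor=2, Arden=2, Lune=3, Esk=1, Holt=2, Ivel=2, Ness=1, Brill=2, Kell=1. Every pair that conflicts lands in different colors.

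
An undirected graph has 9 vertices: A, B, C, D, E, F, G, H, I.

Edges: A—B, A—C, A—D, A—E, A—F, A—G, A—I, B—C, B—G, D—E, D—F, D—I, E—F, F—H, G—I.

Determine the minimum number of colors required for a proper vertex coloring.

4

A, D, E, F form a clique, so at least 4 colors are needed.
4 colors suffice: color 1 → {A, H}; color 2 → {B, D}; color 3 → {C, F, I}; color 4 → {E, G}. Every edge joins two different colors.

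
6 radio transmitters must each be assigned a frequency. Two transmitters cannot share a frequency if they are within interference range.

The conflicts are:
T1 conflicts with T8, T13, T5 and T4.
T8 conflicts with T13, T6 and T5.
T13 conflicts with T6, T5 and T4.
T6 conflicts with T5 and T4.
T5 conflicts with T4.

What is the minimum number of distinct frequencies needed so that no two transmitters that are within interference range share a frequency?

T1, T8, T13, T5 are mutually in conflict, so at least 4 frequencies are needed.
4 frequencies suffice: T1=4, T8=3, T13=1, T6=4, T5=2, T4=3. Every pair that conflicts lands in different frequencies.

4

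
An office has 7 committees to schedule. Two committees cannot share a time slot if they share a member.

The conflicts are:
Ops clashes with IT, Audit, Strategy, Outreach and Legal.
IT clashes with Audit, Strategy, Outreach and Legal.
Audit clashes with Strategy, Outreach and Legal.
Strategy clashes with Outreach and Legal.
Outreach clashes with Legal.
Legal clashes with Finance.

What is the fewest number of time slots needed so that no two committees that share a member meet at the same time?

Ops, IT, Audit, Strategy, Outreach, Legal pairwise conflict, so at least 6 time slots are needed.
6 time slots suffice: time slot 1 → {Legal}; time slot 2 → {Ops, Finance}; time slot 3 → {Audit}; time slot 4 → {IT}; time slot 5 → {Strategy}; time slot 6 → {Outreach}. No two conflicting committees share a time slot.

6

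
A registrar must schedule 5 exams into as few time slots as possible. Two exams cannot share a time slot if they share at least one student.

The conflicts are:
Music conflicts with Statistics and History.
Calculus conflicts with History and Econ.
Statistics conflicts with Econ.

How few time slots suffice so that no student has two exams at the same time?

3

The cycle Econ-Statistics-Music-History-Calculus-Econ has odd length 5, so it cannot be 2-colored; at least 3 time slots are needed.
A valid assignment using 3 time slots: Music=1, Calculus=1, Statistics=2, History=2, Econ=3. Every pair that conflicts lands in different time slots.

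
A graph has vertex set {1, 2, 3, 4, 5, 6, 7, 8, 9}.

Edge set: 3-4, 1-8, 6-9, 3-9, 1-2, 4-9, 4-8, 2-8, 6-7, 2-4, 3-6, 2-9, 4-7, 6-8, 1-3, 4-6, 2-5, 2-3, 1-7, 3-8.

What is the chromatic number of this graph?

4

1, 2, 3, 8 are mutually adjacent (a clique of size 4), so at least 4 colors are needed.
4 colors suffice: 1=b, 2=a, 3=c, 4=b, 5=b, 6=a, 7=c, 8=d, 9=d. No two adjacent vertices share a color.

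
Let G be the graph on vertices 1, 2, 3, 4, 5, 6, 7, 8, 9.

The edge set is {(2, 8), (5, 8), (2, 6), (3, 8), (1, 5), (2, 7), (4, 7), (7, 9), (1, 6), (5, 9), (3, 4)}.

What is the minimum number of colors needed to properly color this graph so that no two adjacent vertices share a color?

The cycle 5-9-7-2-8-5 has odd length 5, so it cannot be 2-colored; at least 3 colors are needed.
One proper 3-coloring: 1=b, 2=b, 3=a, 4=b, 5=a, 6=a, 7=a, 8=c, 9=b. Each edge has distinct colors on its endpoints.

3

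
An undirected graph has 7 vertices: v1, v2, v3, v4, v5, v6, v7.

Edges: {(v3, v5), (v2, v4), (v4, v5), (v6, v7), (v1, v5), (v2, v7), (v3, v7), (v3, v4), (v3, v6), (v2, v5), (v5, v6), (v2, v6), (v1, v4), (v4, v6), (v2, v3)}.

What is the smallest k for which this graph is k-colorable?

5

v2, v3, v4, v5, v6 are mutually adjacent (a clique of size 5), so at least 5 colors are needed.
5 colors suffice: color 1 → {v1, v6}; color 2 → {v4, v7}; color 3 → {v2}; color 4 → {v3}; color 5 → {v5}. No two adjacent vertices share a color.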